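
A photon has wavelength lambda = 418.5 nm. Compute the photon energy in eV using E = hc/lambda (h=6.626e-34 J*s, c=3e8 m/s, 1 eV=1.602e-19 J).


E = hc / lambda
= (6.626e-34)(3e8) / (418.5e-9)
= 1.9878e-25 / 4.1850e-07
= 4.7498e-19 J
Converting to eV: 4.7498e-19 / 1.602e-19
= 2.9649 eV

2.9649


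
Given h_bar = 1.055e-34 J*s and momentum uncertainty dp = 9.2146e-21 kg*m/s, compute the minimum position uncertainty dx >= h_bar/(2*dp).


dx = h_bar / (2 * dp)
= 1.055e-34 / (2 * 9.2146e-21)
= 1.055e-34 / 1.8429e-20
= 5.7246e-15 m

5.7246e-15


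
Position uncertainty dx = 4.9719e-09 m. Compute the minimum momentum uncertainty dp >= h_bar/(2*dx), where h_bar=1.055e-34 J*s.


dp = h_bar / (2 * dx)
= 1.055e-34 / (2 * 4.9719e-09)
= 1.055e-34 / 9.9438e-09
= 1.0610e-26 kg*m/s

1.0610e-26


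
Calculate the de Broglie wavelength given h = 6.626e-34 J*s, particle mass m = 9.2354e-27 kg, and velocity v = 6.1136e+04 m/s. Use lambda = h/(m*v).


lambda = h / (m * v)
= 6.626e-34 / (9.2354e-27 * 6.1136e+04)
= 6.626e-34 / 5.6462e-22
= 1.1735e-12 m

1.1735e-12


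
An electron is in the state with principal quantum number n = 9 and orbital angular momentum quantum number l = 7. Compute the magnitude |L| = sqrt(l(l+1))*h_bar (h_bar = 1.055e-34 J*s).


L = sqrt(l*(l+1)) * h_bar
= sqrt(7 * 8) * 1.055e-34
= sqrt(56) * 1.055e-34
= 7.4833 * 1.055e-34
= 7.8949e-34 J*s

7.8949e-34


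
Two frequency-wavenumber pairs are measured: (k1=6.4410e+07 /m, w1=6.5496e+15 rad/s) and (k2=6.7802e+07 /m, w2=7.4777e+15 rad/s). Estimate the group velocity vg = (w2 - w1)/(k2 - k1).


vg = (w2 - w1) / (k2 - k1)
= (7.4777e+15 - 6.5496e+15) / (6.7802e+07 - 6.4410e+07)
= 9.2810e+14 / 3.3920e+06
= 2.7361e+08 m/s

2.7361e+08


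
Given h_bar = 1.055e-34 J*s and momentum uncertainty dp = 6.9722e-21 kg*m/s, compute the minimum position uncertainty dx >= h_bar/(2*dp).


dx = h_bar / (2 * dp)
= 1.055e-34 / (2 * 6.9722e-21)
= 1.055e-34 / 1.3944e-20
= 7.5658e-15 m

7.5658e-15


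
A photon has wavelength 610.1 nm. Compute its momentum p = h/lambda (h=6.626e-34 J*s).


p = h / lambda
= 6.626e-34 / (610.1e-9)
= 6.626e-34 / 6.1010e-07
= 1.0861e-27 kg*m/s

1.0861e-27


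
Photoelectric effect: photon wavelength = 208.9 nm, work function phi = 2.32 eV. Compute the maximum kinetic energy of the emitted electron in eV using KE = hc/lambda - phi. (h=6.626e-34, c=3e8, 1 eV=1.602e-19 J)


E_photon = hc / lambda
= (6.626e-34)(3e8) / (208.9e-9)
= 9.5156e-19 J
= 5.9398 eV
KE = E_photon - phi
= 5.9398 - 2.32
= 3.6198 eV

3.6198


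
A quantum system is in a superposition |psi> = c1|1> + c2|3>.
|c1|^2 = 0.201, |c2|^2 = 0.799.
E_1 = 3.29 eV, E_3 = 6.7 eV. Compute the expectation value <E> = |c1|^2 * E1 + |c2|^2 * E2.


<E> = |c1|^2 * E1 + |c2|^2 * E2
= 0.201 * 3.29 + 0.799 * 6.7
= 0.6613 + 5.3533
= 6.0146 eV

6.0146


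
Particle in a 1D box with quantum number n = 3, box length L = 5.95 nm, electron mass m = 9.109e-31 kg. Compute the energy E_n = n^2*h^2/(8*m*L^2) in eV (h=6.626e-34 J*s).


E = n^2 * h^2 / (8 * m * L^2)
= 3^2 * (6.626e-34)^2 / (8 * 9.109e-31 * (5.95e-9)^2)
= 9 * 4.3904e-67 / (8 * 9.109e-31 * 3.5403e-17)
= 1.5316e-20 J
= 0.0956 eV

0.0956


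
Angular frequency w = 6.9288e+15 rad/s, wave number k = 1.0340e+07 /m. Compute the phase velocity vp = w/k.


vp = w / k
= 6.9288e+15 / 1.0340e+07
= 6.7010e+08 m/s

6.7010e+08


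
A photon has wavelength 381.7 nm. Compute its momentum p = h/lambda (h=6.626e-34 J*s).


p = h / lambda
= 6.626e-34 / (381.7e-9)
= 6.626e-34 / 3.8170e-07
= 1.7359e-27 kg*m/s

1.7359e-27


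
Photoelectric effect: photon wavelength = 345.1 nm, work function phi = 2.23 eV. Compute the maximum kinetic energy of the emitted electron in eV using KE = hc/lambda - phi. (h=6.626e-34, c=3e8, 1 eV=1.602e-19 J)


E_photon = hc / lambda
= (6.626e-34)(3e8) / (345.1e-9)
= 5.7601e-19 J
= 3.5955 eV
KE = E_photon - phi
= 3.5955 - 2.23
= 1.3655 eV

1.3655


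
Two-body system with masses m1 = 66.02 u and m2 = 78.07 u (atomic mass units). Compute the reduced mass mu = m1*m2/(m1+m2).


mu = m1 * m2 / (m1 + m2)
= 66.02 * 78.07 / (66.02 + 78.07)
= 5154.1814 / 144.09
= 35.7706 u

35.7706


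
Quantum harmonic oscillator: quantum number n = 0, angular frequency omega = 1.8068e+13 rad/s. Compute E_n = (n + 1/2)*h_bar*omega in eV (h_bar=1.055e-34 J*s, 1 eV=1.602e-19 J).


E = (n + 1/2) * h_bar * omega
= (0 + 0.5) * 1.055e-34 * 1.8068e+13
= 0.5 * 1.9062e-21
= 9.5309e-22 J
= 0.0059 eV

0.0059


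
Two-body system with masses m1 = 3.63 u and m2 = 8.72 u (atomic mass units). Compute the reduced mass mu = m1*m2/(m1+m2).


mu = m1 * m2 / (m1 + m2)
= 3.63 * 8.72 / (3.63 + 8.72)
= 31.6536 / 12.35
= 2.563 u

2.563


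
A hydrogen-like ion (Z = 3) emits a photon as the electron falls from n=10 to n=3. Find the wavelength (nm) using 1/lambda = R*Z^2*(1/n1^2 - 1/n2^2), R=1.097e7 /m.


1/lambda = R * Z^2 * (1/n1^2 - 1/n2^2)
= 1.097e7 * 3^2 * (1/3^2 - 1/10^2)
= 1.097e7 * 9 * (0.111111 - 0.01)
= 9.9827e+06 /m
lambda = 1 / 9.9827e+06
= 100.1733 nm

100.1733


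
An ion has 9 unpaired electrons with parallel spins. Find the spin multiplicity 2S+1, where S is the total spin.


Total spin S = N * (1/2) = 9 * 0.5 = 4.5
Spin multiplicity = 2S + 1
= 2 * 4.5 + 1
= 10

10


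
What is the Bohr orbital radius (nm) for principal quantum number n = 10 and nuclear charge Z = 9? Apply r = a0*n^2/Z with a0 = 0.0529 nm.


r = a0 * n^2 / Z
= 0.0529 * 10^2 / 9
= 0.0529 * 100 / 9
= 0.5878 nm

0.5878


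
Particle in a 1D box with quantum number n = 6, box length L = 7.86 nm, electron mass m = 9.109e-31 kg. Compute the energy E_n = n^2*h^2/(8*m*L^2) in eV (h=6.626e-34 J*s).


E = n^2 * h^2 / (8 * m * L^2)
= 6^2 * (6.626e-34)^2 / (8 * 9.109e-31 * (7.86e-9)^2)
= 36 * 4.3904e-67 / (8 * 9.109e-31 * 6.1780e-17)
= 3.5107e-20 J
= 0.2191 eV

0.2191


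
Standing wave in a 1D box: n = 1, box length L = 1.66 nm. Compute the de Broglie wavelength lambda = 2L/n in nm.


lambda = 2L / n
= 2 * 1.66 / 1
= 3.32 / 1
= 3.32 nm

3.32


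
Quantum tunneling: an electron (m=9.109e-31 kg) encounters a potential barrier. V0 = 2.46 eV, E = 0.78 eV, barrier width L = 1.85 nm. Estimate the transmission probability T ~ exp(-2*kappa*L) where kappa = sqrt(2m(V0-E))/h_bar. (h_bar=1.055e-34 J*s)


V0 - E = 1.68 eV = 2.6914e-19 J
kappa = sqrt(2 * m * (V0-E)) / h_bar
= sqrt(2 * 9.109e-31 * 2.6914e-19) / 1.055e-34
= 6.6372e+09 /m
2*kappa*L = 2 * 6.6372e+09 * 1.85e-9
= 24.5576
T = exp(-24.5576) = 2.161623e-11

2.161623e-11


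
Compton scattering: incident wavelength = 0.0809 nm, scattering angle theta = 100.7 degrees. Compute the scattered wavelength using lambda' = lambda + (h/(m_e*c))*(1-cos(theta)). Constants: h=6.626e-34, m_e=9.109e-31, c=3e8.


Compton wavelength: h/(m_e*c) = 2.4247e-12 m
d_lambda = 2.4247e-12 * (1 - cos(100.7 deg))
= 2.4247e-12 * 1.185667
= 2.8749e-12 m = 0.002875 nm
lambda' = 0.0809 + 0.002875
= 0.083775 nm

0.083775


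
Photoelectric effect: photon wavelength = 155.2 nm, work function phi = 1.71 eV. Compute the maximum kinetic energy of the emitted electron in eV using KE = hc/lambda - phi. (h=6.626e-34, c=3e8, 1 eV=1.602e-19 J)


E_photon = hc / lambda
= (6.626e-34)(3e8) / (155.2e-9)
= 1.2808e-18 J
= 7.995 eV
KE = E_photon - phi
= 7.995 - 1.71
= 6.285 eV

6.285


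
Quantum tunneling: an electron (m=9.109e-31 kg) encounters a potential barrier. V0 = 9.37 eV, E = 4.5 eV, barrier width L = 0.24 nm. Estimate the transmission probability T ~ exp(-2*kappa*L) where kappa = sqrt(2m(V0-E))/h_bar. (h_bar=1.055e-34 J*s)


V0 - E = 4.87 eV = 7.8017e-19 J
kappa = sqrt(2 * m * (V0-E)) / h_bar
= sqrt(2 * 9.109e-31 * 7.8017e-19) / 1.055e-34
= 1.1300e+10 /m
2*kappa*L = 2 * 1.1300e+10 * 0.24e-9
= 5.4242
T = exp(-5.4242) = 4.408637e-03

4.408637e-03


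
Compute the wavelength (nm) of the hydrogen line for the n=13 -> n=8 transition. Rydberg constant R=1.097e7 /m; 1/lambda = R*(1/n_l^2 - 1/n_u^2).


1/lambda = R * (1/n_l^2 - 1/n_u^2)
= 1.097e7 * (1/8^2 - 1/13^2)
= 1.097e7 * (0.015625 - 0.005917)
= 1.097e7 * 0.009708
= 1.0650e+05 /m
lambda = 1 / 1.0650e+05 = 9390.1116 nm

9390.1116


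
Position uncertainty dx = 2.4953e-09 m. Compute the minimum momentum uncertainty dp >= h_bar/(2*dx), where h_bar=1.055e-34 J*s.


dp = h_bar / (2 * dx)
= 1.055e-34 / (2 * 2.4953e-09)
= 1.055e-34 / 4.9906e-09
= 2.1140e-26 kg*m/s

2.1140e-26


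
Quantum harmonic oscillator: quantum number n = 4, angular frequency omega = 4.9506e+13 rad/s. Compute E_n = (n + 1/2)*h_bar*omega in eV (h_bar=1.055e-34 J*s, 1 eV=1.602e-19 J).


E = (n + 1/2) * h_bar * omega
= (4 + 0.5) * 1.055e-34 * 4.9506e+13
= 4.5 * 5.2229e-21
= 2.3503e-20 J
= 0.1467 eV

0.1467


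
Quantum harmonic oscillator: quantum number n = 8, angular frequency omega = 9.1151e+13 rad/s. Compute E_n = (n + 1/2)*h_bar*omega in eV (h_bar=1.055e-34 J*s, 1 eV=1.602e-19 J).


E = (n + 1/2) * h_bar * omega
= (8 + 0.5) * 1.055e-34 * 9.1151e+13
= 8.5 * 9.6164e-21
= 8.1740e-20 J
= 0.5102 eV

0.5102


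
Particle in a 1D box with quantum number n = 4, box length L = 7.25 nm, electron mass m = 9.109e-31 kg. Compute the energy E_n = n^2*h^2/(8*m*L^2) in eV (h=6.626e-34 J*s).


E = n^2 * h^2 / (8 * m * L^2)
= 4^2 * (6.626e-34)^2 / (8 * 9.109e-31 * (7.25e-9)^2)
= 16 * 4.3904e-67 / (8 * 9.109e-31 * 5.2563e-17)
= 1.8339e-20 J
= 0.1145 eV

0.1145


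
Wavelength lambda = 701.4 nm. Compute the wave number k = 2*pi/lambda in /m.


k = 2 * pi / lambda
= 6.2832 / (701.4e-9)
= 6.2832 / 7.0140e-07
= 8.9581e+06 /m

8.9581e+06


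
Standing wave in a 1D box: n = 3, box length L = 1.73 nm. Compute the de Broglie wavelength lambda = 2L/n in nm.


lambda = 2L / n
= 2 * 1.73 / 3
= 3.46 / 3
= 1.1533 nm

1.1533


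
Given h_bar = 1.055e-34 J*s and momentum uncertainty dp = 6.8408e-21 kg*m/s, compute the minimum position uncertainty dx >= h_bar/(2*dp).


dx = h_bar / (2 * dp)
= 1.055e-34 / (2 * 6.8408e-21)
= 1.055e-34 / 1.3682e-20
= 7.7111e-15 m

7.7111e-15


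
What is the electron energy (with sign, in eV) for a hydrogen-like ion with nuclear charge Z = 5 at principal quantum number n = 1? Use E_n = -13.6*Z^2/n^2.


E_n = -13.6 * Z^2 / n^2
= -13.6 * 5^2 / 1^2
= -13.6 * 25 / 1
= -340.0 eV

-340.0


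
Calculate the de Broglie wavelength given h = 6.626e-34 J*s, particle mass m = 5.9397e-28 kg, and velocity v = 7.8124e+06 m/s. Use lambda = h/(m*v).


lambda = h / (m * v)
= 6.626e-34 / (5.9397e-28 * 7.8124e+06)
= 6.626e-34 / 4.6403e-21
= 1.4279e-13 m

1.4279e-13


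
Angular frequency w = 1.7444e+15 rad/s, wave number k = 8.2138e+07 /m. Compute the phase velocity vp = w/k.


vp = w / k
= 1.7444e+15 / 8.2138e+07
= 2.1237e+07 m/s

2.1237e+07


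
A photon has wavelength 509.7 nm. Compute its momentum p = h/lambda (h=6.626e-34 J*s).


p = h / lambda
= 6.626e-34 / (509.7e-9)
= 6.626e-34 / 5.0970e-07
= 1.3000e-27 kg*m/s

1.3000e-27


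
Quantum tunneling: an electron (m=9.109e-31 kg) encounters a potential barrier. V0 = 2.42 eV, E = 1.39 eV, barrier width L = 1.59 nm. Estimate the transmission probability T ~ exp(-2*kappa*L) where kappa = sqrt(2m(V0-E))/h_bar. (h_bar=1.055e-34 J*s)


V0 - E = 1.03 eV = 1.6501e-19 J
kappa = sqrt(2 * m * (V0-E)) / h_bar
= sqrt(2 * 9.109e-31 * 1.6501e-19) / 1.055e-34
= 5.1969e+09 /m
2*kappa*L = 2 * 5.1969e+09 * 1.59e-9
= 16.5263
T = exp(-16.5263) = 6.648621e-08

6.648621e-08


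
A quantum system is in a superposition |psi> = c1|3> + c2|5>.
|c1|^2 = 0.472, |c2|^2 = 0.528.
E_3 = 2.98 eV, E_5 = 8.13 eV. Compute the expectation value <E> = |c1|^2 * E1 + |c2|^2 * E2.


<E> = |c1|^2 * E1 + |c2|^2 * E2
= 0.472 * 2.98 + 0.528 * 8.13
= 1.4066 + 4.2926
= 5.6992 eV

5.6992


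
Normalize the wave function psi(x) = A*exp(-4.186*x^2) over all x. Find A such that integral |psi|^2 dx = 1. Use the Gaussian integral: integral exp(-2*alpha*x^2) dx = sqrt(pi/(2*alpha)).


integral |psi|^2 dx = A^2 * sqrt(pi/(2*alpha)) = 1
A^2 = sqrt(2*alpha/pi)
= sqrt(2 * 4.186 / pi)
= 1.632449
A = sqrt(1.632449)
= 1.2777

1.2777


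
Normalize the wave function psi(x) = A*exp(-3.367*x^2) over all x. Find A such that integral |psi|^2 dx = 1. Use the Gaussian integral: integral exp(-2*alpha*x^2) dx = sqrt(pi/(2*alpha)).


integral |psi|^2 dx = A^2 * sqrt(pi/(2*alpha)) = 1
A^2 = sqrt(2*alpha/pi)
= sqrt(2 * 3.367 / pi)
= 1.464069
A = sqrt(1.464069)
= 1.21

1.21


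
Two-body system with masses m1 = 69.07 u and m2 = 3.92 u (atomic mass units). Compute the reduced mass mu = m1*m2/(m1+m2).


mu = m1 * m2 / (m1 + m2)
= 69.07 * 3.92 / (69.07 + 3.92)
= 270.7544 / 72.99
= 3.7095 u

3.7095


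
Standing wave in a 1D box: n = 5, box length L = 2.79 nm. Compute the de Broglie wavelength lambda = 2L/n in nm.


lambda = 2L / n
= 2 * 2.79 / 5
= 5.58 / 5
= 1.116 nm

1.116


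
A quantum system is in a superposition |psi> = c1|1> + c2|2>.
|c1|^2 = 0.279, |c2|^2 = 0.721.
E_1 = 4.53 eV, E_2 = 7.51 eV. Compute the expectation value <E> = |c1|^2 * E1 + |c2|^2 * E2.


<E> = |c1|^2 * E1 + |c2|^2 * E2
= 0.279 * 4.53 + 0.721 * 7.51
= 1.2639 + 5.4147
= 6.6786 eV

6.6786


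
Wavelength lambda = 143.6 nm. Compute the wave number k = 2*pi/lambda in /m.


k = 2 * pi / lambda
= 6.2832 / (143.6e-9)
= 6.2832 / 1.4360e-07
= 4.3755e+07 /m

4.3755e+07


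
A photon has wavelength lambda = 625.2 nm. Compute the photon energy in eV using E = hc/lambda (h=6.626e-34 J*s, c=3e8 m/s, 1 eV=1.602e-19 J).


E = hc / lambda
= (6.626e-34)(3e8) / (625.2e-9)
= 1.9878e-25 / 6.2520e-07
= 3.1795e-19 J
Converting to eV: 3.1795e-19 / 1.602e-19
= 1.9847 eV

1.9847


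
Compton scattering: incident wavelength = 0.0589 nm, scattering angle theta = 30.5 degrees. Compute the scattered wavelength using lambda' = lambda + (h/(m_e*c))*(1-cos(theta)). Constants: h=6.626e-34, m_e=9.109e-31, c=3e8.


Compton wavelength: h/(m_e*c) = 2.4247e-12 m
d_lambda = 2.4247e-12 * (1 - cos(30.5 deg))
= 2.4247e-12 * 0.138371
= 3.3551e-13 m = 0.000336 nm
lambda' = 0.0589 + 0.000336
= 0.059236 nm

0.059236


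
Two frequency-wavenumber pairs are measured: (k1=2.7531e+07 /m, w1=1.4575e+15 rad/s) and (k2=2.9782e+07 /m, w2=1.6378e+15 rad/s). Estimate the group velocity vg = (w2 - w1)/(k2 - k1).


vg = (w2 - w1) / (k2 - k1)
= (1.6378e+15 - 1.4575e+15) / (2.9782e+07 - 2.7531e+07)
= 1.8030e+14 / 2.2510e+06
= 8.0098e+07 m/s

8.0098e+07


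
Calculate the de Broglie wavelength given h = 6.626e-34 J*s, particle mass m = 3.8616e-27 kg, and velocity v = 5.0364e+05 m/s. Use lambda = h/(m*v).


lambda = h / (m * v)
= 6.626e-34 / (3.8616e-27 * 5.0364e+05)
= 6.626e-34 / 1.9449e-21
= 3.4069e-13 m

3.4069e-13


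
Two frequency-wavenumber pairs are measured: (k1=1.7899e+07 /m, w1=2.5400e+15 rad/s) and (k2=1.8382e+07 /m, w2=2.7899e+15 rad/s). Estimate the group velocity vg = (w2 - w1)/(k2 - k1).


vg = (w2 - w1) / (k2 - k1)
= (2.7899e+15 - 2.5400e+15) / (1.8382e+07 - 1.7899e+07)
= 2.4990e+14 / 4.8300e+05
= 5.1739e+08 m/s

5.1739e+08


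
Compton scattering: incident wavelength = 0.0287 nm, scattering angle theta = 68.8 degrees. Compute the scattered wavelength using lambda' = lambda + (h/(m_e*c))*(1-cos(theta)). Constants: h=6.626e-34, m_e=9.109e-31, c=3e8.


Compton wavelength: h/(m_e*c) = 2.4247e-12 m
d_lambda = 2.4247e-12 * (1 - cos(68.8 deg))
= 2.4247e-12 * 0.638375
= 1.5479e-12 m = 0.001548 nm
lambda' = 0.0287 + 0.001548
= 0.030248 nm

0.030248


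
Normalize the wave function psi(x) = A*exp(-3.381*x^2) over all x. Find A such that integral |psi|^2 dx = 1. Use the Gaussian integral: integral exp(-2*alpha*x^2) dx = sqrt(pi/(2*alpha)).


integral |psi|^2 dx = A^2 * sqrt(pi/(2*alpha)) = 1
A^2 = sqrt(2*alpha/pi)
= sqrt(2 * 3.381 / pi)
= 1.46711
A = sqrt(1.46711)
= 1.2112

1.2112


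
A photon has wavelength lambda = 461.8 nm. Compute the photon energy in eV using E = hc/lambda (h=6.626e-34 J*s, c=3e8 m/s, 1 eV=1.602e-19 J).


E = hc / lambda
= (6.626e-34)(3e8) / (461.8e-9)
= 1.9878e-25 / 4.6180e-07
= 4.3045e-19 J
Converting to eV: 4.3045e-19 / 1.602e-19
= 2.6869 eV

2.6869


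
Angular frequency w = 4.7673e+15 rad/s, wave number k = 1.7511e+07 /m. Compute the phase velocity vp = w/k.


vp = w / k
= 4.7673e+15 / 1.7511e+07
= 2.7225e+08 m/s

2.7225e+08


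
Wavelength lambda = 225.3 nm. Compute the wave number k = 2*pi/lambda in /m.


k = 2 * pi / lambda
= 6.2832 / (225.3e-9)
= 6.2832 / 2.2530e-07
= 2.7888e+07 /m

2.7888e+07


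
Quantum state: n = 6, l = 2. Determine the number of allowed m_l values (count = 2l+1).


m_l ranges from -l to +l in integer steps
So m_l goes from -2 to +2
Count = 2l + 1 = 2*2 + 1
= 5

5


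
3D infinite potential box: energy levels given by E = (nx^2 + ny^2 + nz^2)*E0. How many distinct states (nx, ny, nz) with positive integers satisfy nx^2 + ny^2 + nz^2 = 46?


Enumerate all (nx, ny, nz) with nx^2 + ny^2 + nz^2 = 46:
(1,3,6)
(1,6,3)
(3,1,6)
(3,6,1)
(6,1,3)
(6,3,1)
Total degeneracy = 6

6


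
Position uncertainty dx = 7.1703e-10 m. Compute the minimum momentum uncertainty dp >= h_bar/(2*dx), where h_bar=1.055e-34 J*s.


dp = h_bar / (2 * dx)
= 1.055e-34 / (2 * 7.1703e-10)
= 1.055e-34 / 1.4341e-09
= 7.3567e-26 kg*m/s

7.3567e-26


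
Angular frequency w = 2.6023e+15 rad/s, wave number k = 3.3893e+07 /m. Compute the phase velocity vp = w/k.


vp = w / k
= 2.6023e+15 / 3.3893e+07
= 7.6780e+07 m/s

7.6780e+07


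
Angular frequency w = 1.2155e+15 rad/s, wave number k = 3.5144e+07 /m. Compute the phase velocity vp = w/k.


vp = w / k
= 1.2155e+15 / 3.5144e+07
= 3.4586e+07 m/s

3.4586e+07


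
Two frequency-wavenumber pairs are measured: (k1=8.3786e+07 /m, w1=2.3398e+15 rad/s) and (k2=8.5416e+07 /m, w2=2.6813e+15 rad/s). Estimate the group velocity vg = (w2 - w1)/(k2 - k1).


vg = (w2 - w1) / (k2 - k1)
= (2.6813e+15 - 2.3398e+15) / (8.5416e+07 - 8.3786e+07)
= 3.4150e+14 / 1.6300e+06
= 2.0951e+08 m/s

2.0951e+08


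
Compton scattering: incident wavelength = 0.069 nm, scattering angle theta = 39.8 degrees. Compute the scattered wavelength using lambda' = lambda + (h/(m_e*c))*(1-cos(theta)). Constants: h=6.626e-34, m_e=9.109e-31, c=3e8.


Compton wavelength: h/(m_e*c) = 2.4247e-12 m
d_lambda = 2.4247e-12 * (1 - cos(39.8 deg))
= 2.4247e-12 * 0.231716
= 5.6184e-13 m = 0.000562 nm
lambda' = 0.069 + 0.000562
= 0.069562 nm

0.069562


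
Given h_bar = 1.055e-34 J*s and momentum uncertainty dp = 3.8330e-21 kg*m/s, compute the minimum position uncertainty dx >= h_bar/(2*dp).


dx = h_bar / (2 * dp)
= 1.055e-34 / (2 * 3.8330e-21)
= 1.055e-34 / 7.6660e-21
= 1.3762e-14 m

1.3762e-14


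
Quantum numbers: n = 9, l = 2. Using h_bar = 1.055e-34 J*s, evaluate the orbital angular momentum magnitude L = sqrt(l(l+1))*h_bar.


L = sqrt(l*(l+1)) * h_bar
= sqrt(2 * 3) * 1.055e-34
= sqrt(6) * 1.055e-34
= 2.4495 * 1.055e-34
= 2.5842e-34 J*s

2.5842e-34


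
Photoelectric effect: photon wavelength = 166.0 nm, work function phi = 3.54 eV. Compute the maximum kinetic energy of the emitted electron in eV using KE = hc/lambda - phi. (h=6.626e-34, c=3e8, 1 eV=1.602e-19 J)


E_photon = hc / lambda
= (6.626e-34)(3e8) / (166.0e-9)
= 1.1975e-18 J
= 7.4748 eV
KE = E_photon - phi
= 7.4748 - 3.54
= 3.9348 eV

3.9348


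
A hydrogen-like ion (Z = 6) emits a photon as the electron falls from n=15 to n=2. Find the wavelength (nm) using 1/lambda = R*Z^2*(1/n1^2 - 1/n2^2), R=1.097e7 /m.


1/lambda = R * Z^2 * (1/n1^2 - 1/n2^2)
= 1.097e7 * 6^2 * (1/2^2 - 1/15^2)
= 1.097e7 * 36 * (0.25 - 0.004444)
= 9.6975e+07 /m
lambda = 1 / 9.6975e+07
= 10.312 nm

10.312


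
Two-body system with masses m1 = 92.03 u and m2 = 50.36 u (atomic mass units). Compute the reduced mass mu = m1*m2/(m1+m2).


mu = m1 * m2 / (m1 + m2)
= 92.03 * 50.36 / (92.03 + 50.36)
= 4634.6308 / 142.39
= 32.5489 u

32.5489


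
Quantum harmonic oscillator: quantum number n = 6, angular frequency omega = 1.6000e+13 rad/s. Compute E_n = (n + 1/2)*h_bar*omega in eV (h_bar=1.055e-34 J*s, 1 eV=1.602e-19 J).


E = (n + 1/2) * h_bar * omega
= (6 + 0.5) * 1.055e-34 * 1.6000e+13
= 6.5 * 1.6880e-21
= 1.0972e-20 J
= 0.0685 eV

0.0685


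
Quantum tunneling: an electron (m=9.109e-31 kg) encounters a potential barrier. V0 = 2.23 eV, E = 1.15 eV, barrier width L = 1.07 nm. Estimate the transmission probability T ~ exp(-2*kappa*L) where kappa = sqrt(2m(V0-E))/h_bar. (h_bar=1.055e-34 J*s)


V0 - E = 1.08 eV = 1.7302e-19 J
kappa = sqrt(2 * m * (V0-E)) / h_bar
= sqrt(2 * 9.109e-31 * 1.7302e-19) / 1.055e-34
= 5.3216e+09 /m
2*kappa*L = 2 * 5.3216e+09 * 1.07e-9
= 11.3882
T = exp(-11.3882) = 1.132846e-05

1.132846e-05


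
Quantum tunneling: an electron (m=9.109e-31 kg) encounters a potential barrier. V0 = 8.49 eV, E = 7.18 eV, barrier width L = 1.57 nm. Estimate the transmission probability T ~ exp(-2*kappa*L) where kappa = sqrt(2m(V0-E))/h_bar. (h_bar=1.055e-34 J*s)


V0 - E = 1.31 eV = 2.0986e-19 J
kappa = sqrt(2 * m * (V0-E)) / h_bar
= sqrt(2 * 9.109e-31 * 2.0986e-19) / 1.055e-34
= 5.8609e+09 /m
2*kappa*L = 2 * 5.8609e+09 * 1.57e-9
= 18.4032
T = exp(-18.4032) = 1.017587e-08

1.017587e-08


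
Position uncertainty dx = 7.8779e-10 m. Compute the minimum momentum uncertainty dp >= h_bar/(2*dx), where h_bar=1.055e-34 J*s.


dp = h_bar / (2 * dx)
= 1.055e-34 / (2 * 7.8779e-10)
= 1.055e-34 / 1.5756e-09
= 6.6959e-26 kg*m/s

6.6959e-26


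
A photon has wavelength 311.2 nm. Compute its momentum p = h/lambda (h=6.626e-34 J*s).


p = h / lambda
= 6.626e-34 / (311.2e-9)
= 6.626e-34 / 3.1120e-07
= 2.1292e-27 kg*m/s

2.1292e-27


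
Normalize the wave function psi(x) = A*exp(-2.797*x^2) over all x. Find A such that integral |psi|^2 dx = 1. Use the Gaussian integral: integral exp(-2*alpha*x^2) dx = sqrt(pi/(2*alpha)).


integral |psi|^2 dx = A^2 * sqrt(pi/(2*alpha)) = 1
A^2 = sqrt(2*alpha/pi)
= sqrt(2 * 2.797 / pi)
= 1.334401
A = sqrt(1.334401)
= 1.1552

1.1552


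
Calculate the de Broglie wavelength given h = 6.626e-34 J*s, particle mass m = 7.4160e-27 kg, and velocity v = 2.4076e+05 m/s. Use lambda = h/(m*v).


lambda = h / (m * v)
= 6.626e-34 / (7.4160e-27 * 2.4076e+05)
= 6.626e-34 / 1.7855e-21
= 3.7111e-13 m

3.7111e-13


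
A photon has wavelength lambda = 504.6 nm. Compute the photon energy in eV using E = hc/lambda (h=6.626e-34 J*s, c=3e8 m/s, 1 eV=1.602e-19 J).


E = hc / lambda
= (6.626e-34)(3e8) / (504.6e-9)
= 1.9878e-25 / 5.0460e-07
= 3.9394e-19 J
Converting to eV: 3.9394e-19 / 1.602e-19
= 2.459 eV

2.459


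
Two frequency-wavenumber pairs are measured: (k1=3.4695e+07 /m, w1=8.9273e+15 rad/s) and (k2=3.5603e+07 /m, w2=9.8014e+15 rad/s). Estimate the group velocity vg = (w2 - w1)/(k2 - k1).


vg = (w2 - w1) / (k2 - k1)
= (9.8014e+15 - 8.9273e+15) / (3.5603e+07 - 3.4695e+07)
= 8.7410e+14 / 9.0800e+05
= 9.6267e+08 m/s

9.6267e+08


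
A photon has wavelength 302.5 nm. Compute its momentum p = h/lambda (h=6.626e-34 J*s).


p = h / lambda
= 6.626e-34 / (302.5e-9)
= 6.626e-34 / 3.0250e-07
= 2.1904e-27 kg*m/s

2.1904e-27


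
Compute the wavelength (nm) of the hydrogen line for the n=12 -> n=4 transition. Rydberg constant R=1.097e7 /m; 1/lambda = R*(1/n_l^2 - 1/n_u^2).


1/lambda = R * (1/n_l^2 - 1/n_u^2)
= 1.097e7 * (1/4^2 - 1/12^2)
= 1.097e7 * (0.0625 - 0.006944)
= 1.097e7 * 0.055556
= 6.0944e+05 /m
lambda = 1 / 6.0944e+05 = 1640.8387 nm

1640.8387


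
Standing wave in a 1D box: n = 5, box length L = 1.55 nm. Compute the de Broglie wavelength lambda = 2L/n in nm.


lambda = 2L / n
= 2 * 1.55 / 5
= 3.1 / 5
= 0.62 nm

0.62


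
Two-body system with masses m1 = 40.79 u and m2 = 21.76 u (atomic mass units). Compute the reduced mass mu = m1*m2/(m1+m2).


mu = m1 * m2 / (m1 + m2)
= 40.79 * 21.76 / (40.79 + 21.76)
= 887.5904 / 62.55
= 14.1901 u

14.1901


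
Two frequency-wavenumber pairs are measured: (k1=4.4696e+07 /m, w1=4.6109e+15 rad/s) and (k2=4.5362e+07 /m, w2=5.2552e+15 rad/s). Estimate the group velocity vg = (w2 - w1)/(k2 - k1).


vg = (w2 - w1) / (k2 - k1)
= (5.2552e+15 - 4.6109e+15) / (4.5362e+07 - 4.4696e+07)
= 6.4430e+14 / 6.6600e+05
= 9.6742e+08 m/s

9.6742e+08


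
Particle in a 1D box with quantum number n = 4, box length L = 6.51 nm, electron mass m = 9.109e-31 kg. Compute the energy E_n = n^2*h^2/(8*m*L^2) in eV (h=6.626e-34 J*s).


E = n^2 * h^2 / (8 * m * L^2)
= 4^2 * (6.626e-34)^2 / (8 * 9.109e-31 * (6.51e-9)^2)
= 16 * 4.3904e-67 / (8 * 9.109e-31 * 4.2380e-17)
= 2.2746e-20 J
= 0.142 eV

0.142


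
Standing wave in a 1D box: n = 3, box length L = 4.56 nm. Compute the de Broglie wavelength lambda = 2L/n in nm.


lambda = 2L / n
= 2 * 4.56 / 3
= 9.12 / 3
= 3.04 nm

3.04


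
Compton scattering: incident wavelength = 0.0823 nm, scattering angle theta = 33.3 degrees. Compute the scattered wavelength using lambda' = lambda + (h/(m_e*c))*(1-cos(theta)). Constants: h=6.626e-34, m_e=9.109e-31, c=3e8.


Compton wavelength: h/(m_e*c) = 2.4247e-12 m
d_lambda = 2.4247e-12 * (1 - cos(33.3 deg))
= 2.4247e-12 * 0.164193
= 3.9812e-13 m = 0.000398 nm
lambda' = 0.0823 + 0.000398
= 0.082698 nm

0.082698


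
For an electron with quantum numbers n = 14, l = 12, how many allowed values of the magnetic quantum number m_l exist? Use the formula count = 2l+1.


m_l ranges from -l to +l in integer steps
So m_l goes from -12 to +12
Count = 2l + 1 = 2*12 + 1
= 25

25


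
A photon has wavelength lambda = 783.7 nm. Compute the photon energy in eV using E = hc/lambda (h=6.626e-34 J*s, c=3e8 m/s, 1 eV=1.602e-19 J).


E = hc / lambda
= (6.626e-34)(3e8) / (783.7e-9)
= 1.9878e-25 / 7.8370e-07
= 2.5364e-19 J
Converting to eV: 2.5364e-19 / 1.602e-19
= 1.5833 eV

1.5833


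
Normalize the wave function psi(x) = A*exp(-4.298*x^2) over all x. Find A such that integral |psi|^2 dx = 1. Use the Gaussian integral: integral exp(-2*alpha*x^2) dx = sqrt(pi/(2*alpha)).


integral |psi|^2 dx = A^2 * sqrt(pi/(2*alpha)) = 1
A^2 = sqrt(2*alpha/pi)
= sqrt(2 * 4.298 / pi)
= 1.654144
A = sqrt(1.654144)
= 1.2861

1.2861


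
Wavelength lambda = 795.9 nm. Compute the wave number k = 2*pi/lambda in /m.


k = 2 * pi / lambda
= 6.2832 / (795.9e-9)
= 6.2832 / 7.9590e-07
= 7.8944e+06 /m

7.8944e+06


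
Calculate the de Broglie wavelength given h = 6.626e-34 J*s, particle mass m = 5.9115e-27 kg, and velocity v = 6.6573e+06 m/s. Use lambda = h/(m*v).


lambda = h / (m * v)
= 6.626e-34 / (5.9115e-27 * 6.6573e+06)
= 6.626e-34 / 3.9355e-20
= 1.6837e-14 m

1.6837e-14


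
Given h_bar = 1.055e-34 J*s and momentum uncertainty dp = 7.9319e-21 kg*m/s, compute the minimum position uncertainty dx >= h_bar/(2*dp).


dx = h_bar / (2 * dp)
= 1.055e-34 / (2 * 7.9319e-21)
= 1.055e-34 / 1.5864e-20
= 6.6504e-15 m

6.6504e-15


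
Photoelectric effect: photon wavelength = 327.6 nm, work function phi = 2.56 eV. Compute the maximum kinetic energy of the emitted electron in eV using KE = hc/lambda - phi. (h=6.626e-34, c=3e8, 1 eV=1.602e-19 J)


E_photon = hc / lambda
= (6.626e-34)(3e8) / (327.6e-9)
= 6.0678e-19 J
= 3.7876 eV
KE = E_photon - phi
= 3.7876 - 2.56
= 1.2276 eV

1.2276


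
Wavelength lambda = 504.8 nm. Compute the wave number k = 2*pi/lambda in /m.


k = 2 * pi / lambda
= 6.2832 / (504.8e-9)
= 6.2832 / 5.0480e-07
= 1.2447e+07 /m

1.2447e+07


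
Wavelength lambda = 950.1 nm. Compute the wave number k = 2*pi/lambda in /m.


k = 2 * pi / lambda
= 6.2832 / (950.1e-9)
= 6.2832 / 9.5010e-07
= 6.6132e+06 /m

6.6132e+06


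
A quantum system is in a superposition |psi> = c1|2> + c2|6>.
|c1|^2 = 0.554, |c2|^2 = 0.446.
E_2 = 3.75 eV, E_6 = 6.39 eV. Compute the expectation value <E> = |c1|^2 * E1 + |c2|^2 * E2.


<E> = |c1|^2 * E1 + |c2|^2 * E2
= 0.554 * 3.75 + 0.446 * 6.39
= 2.0775 + 2.8499
= 4.9274 eV

4.9274


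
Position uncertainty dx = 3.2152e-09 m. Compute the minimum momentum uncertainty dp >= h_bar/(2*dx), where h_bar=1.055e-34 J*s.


dp = h_bar / (2 * dx)
= 1.055e-34 / (2 * 3.2152e-09)
= 1.055e-34 / 6.4304e-09
= 1.6406e-26 kg*m/s

1.6406e-26


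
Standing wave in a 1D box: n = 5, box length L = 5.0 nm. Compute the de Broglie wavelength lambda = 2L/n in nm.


lambda = 2L / n
= 2 * 5.0 / 5
= 10.0 / 5
= 2.0 nm

2.0


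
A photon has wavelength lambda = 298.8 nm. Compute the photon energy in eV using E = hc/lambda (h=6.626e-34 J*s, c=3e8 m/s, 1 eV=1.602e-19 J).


E = hc / lambda
= (6.626e-34)(3e8) / (298.8e-9)
= 1.9878e-25 / 2.9880e-07
= 6.6526e-19 J
Converting to eV: 6.6526e-19 / 1.602e-19
= 4.1527 eV

4.1527


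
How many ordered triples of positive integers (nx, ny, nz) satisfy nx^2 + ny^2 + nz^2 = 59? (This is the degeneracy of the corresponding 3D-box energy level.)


Enumerate all (nx, ny, nz) with nx^2 + ny^2 + nz^2 = 59:
(1,3,7)
(1,7,3)
(3,1,7)
(3,5,5)
(3,7,1)
(5,3,5)
(5,5,3)
(7,1,3)
(7,3,1)
Total degeneracy = 9

9


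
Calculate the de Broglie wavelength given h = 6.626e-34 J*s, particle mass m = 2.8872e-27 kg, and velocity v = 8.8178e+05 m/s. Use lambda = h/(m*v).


lambda = h / (m * v)
= 6.626e-34 / (2.8872e-27 * 8.8178e+05)
= 6.626e-34 / 2.5459e-21
= 2.6026e-13 m

2.6026e-13


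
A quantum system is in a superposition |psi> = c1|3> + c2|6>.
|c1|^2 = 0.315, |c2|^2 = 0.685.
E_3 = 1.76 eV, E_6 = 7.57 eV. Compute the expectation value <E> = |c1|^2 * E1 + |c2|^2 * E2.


<E> = |c1|^2 * E1 + |c2|^2 * E2
= 0.315 * 1.76 + 0.685 * 7.57
= 0.5544 + 5.1855
= 5.7399 eV

5.7399


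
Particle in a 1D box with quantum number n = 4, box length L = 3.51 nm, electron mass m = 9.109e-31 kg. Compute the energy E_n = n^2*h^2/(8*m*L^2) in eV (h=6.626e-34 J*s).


E = n^2 * h^2 / (8 * m * L^2)
= 4^2 * (6.626e-34)^2 / (8 * 9.109e-31 * (3.51e-9)^2)
= 16 * 4.3904e-67 / (8 * 9.109e-31 * 1.2320e-17)
= 7.8243e-20 J
= 0.4884 eV

0.4884


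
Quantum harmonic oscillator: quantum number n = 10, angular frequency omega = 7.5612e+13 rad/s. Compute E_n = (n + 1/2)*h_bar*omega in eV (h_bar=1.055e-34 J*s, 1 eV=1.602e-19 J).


E = (n + 1/2) * h_bar * omega
= (10 + 0.5) * 1.055e-34 * 7.5612e+13
= 10.5 * 7.9771e-21
= 8.3759e-20 J
= 0.5228 eV

0.5228


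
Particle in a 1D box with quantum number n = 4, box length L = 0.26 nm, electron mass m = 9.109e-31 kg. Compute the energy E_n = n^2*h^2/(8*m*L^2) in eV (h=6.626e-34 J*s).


E = n^2 * h^2 / (8 * m * L^2)
= 4^2 * (6.626e-34)^2 / (8 * 9.109e-31 * (0.26e-9)^2)
= 16 * 4.3904e-67 / (8 * 9.109e-31 * 6.7600e-20)
= 1.4260e-17 J
= 89.0129 eV

89.0129


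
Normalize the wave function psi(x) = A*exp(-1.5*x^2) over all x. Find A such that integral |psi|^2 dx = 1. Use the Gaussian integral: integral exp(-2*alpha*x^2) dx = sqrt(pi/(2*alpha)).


integral |psi|^2 dx = A^2 * sqrt(pi/(2*alpha)) = 1
A^2 = sqrt(2*alpha/pi)
= sqrt(2 * 1.5 / pi)
= 0.977205
A = sqrt(0.977205)
= 0.9885

0.9885


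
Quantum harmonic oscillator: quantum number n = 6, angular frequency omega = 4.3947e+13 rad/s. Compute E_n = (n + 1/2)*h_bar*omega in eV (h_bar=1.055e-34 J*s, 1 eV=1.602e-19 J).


E = (n + 1/2) * h_bar * omega
= (6 + 0.5) * 1.055e-34 * 4.3947e+13
= 6.5 * 4.6364e-21
= 3.0137e-20 J
= 0.1881 eV

0.1881


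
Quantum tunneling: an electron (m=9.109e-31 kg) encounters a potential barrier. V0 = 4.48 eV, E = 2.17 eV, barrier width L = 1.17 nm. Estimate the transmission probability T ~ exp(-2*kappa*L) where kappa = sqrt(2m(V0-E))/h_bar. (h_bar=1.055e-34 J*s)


V0 - E = 2.31 eV = 3.7006e-19 J
kappa = sqrt(2 * m * (V0-E)) / h_bar
= sqrt(2 * 9.109e-31 * 3.7006e-19) / 1.055e-34
= 7.7828e+09 /m
2*kappa*L = 2 * 7.7828e+09 * 1.17e-9
= 18.2117
T = exp(-18.2117) = 1.232395e-08

1.232395e-08


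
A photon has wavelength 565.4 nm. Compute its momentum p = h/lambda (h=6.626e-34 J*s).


p = h / lambda
= 6.626e-34 / (565.4e-9)
= 6.626e-34 / 5.6540e-07
= 1.1719e-27 kg*m/s

1.1719e-27


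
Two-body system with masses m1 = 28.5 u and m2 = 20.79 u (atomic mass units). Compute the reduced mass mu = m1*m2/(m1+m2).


mu = m1 * m2 / (m1 + m2)
= 28.5 * 20.79 / (28.5 + 20.79)
= 592.515 / 49.29
= 12.021 u

12.021


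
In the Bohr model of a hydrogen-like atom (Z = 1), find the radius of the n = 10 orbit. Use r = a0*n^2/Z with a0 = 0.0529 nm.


r = a0 * n^2 / Z
= 0.0529 * 10^2 / 1
= 0.0529 * 100 / 1
= 5.29 nm

5.29


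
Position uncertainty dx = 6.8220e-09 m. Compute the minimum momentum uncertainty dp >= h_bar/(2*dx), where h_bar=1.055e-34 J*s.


dp = h_bar / (2 * dx)
= 1.055e-34 / (2 * 6.8220e-09)
= 1.055e-34 / 1.3644e-08
= 7.7323e-27 kg*m/s

7.7323e-27


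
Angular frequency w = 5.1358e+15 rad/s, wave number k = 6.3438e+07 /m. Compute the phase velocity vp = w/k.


vp = w / k
= 5.1358e+15 / 6.3438e+07
= 8.0958e+07 m/s

8.0958e+07


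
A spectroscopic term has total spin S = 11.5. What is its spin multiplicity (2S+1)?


Spin multiplicity = 2S + 1
= 2 * 11.5 + 1
= 23.0 + 1
= 24

24


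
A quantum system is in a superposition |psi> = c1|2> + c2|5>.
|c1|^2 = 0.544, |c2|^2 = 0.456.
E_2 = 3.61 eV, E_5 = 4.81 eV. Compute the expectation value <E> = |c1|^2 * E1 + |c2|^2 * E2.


<E> = |c1|^2 * E1 + |c2|^2 * E2
= 0.544 * 3.61 + 0.456 * 4.81
= 1.9638 + 2.1934
= 4.1572 eV

4.1572


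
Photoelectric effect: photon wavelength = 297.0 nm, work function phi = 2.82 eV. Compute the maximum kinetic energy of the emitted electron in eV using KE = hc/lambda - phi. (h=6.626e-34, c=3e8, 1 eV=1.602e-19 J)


E_photon = hc / lambda
= (6.626e-34)(3e8) / (297.0e-9)
= 6.6929e-19 J
= 4.1779 eV
KE = E_photon - phi
= 4.1779 - 2.82
= 1.3579 eV

1.3579


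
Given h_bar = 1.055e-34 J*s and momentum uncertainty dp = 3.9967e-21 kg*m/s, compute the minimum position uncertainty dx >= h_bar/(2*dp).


dx = h_bar / (2 * dp)
= 1.055e-34 / (2 * 3.9967e-21)
= 1.055e-34 / 7.9934e-21
= 1.3198e-14 m

1.3198e-14


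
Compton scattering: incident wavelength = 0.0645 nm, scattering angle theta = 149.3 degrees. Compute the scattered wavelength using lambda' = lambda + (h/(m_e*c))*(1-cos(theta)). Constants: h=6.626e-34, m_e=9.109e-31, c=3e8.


Compton wavelength: h/(m_e*c) = 2.4247e-12 m
d_lambda = 2.4247e-12 * (1 - cos(149.3 deg))
= 2.4247e-12 * 1.859852
= 4.5096e-12 m = 0.00451 nm
lambda' = 0.0645 + 0.00451
= 0.06901 nm

0.06901


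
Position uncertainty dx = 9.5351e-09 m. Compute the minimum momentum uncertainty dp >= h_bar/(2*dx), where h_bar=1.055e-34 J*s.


dp = h_bar / (2 * dx)
= 1.055e-34 / (2 * 9.5351e-09)
= 1.055e-34 / 1.9070e-08
= 5.5322e-27 kg*m/s

5.5322e-27


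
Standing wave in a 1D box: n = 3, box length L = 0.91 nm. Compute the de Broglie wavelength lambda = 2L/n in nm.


lambda = 2L / n
= 2 * 0.91 / 3
= 1.82 / 3
= 0.6067 nm

0.6067


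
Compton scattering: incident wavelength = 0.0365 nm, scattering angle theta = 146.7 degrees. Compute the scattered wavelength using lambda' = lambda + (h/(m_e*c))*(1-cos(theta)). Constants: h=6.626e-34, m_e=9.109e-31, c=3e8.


Compton wavelength: h/(m_e*c) = 2.4247e-12 m
d_lambda = 2.4247e-12 * (1 - cos(146.7 deg))
= 2.4247e-12 * 1.835807
= 4.4513e-12 m = 0.004451 nm
lambda' = 0.0365 + 0.004451
= 0.040951 nm

0.040951


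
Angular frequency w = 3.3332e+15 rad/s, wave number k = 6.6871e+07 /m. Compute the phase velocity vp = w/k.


vp = w / k
= 3.3332e+15 / 6.6871e+07
= 4.9845e+07 m/s

4.9845e+07


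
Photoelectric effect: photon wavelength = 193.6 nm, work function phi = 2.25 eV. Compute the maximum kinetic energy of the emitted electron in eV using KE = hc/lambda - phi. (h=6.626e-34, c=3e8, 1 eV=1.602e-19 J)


E_photon = hc / lambda
= (6.626e-34)(3e8) / (193.6e-9)
= 1.0268e-18 J
= 6.4092 eV
KE = E_photon - phi
= 6.4092 - 2.25
= 4.1592 eV

4.1592


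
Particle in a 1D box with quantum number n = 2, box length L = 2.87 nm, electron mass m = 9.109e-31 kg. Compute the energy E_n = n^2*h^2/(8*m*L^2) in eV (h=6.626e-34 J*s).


E = n^2 * h^2 / (8 * m * L^2)
= 2^2 * (6.626e-34)^2 / (8 * 9.109e-31 * (2.87e-9)^2)
= 4 * 4.3904e-67 / (8 * 9.109e-31 * 8.2369e-18)
= 2.9258e-20 J
= 0.1826 eV

0.1826


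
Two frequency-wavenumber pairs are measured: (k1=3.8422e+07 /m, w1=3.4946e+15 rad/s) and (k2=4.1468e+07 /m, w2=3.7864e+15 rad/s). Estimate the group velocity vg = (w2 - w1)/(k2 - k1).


vg = (w2 - w1) / (k2 - k1)
= (3.7864e+15 - 3.4946e+15) / (4.1468e+07 - 3.8422e+07)
= 2.9180e+14 / 3.0460e+06
= 9.5798e+07 m/s

9.5798e+07


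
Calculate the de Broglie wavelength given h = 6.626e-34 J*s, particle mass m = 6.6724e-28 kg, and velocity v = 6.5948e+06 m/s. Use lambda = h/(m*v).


lambda = h / (m * v)
= 6.626e-34 / (6.6724e-28 * 6.5948e+06)
= 6.626e-34 / 4.4003e-21
= 1.5058e-13 m

1.5058e-13


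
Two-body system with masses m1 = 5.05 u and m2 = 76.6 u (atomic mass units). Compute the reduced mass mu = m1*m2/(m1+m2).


mu = m1 * m2 / (m1 + m2)
= 5.05 * 76.6 / (5.05 + 76.6)
= 386.83 / 81.65
= 4.7377 u

4.7377


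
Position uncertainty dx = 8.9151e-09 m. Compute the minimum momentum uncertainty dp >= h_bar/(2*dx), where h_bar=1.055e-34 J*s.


dp = h_bar / (2 * dx)
= 1.055e-34 / (2 * 8.9151e-09)
= 1.055e-34 / 1.7830e-08
= 5.9169e-27 kg*m/s

5.9169e-27


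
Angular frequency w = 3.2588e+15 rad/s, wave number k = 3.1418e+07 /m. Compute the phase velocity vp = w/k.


vp = w / k
= 3.2588e+15 / 3.1418e+07
= 1.0372e+08 m/s

1.0372e+08


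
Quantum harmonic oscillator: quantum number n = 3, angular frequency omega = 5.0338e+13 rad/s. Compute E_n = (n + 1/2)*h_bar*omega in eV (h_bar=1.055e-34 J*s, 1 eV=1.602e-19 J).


E = (n + 1/2) * h_bar * omega
= (3 + 0.5) * 1.055e-34 * 5.0338e+13
= 3.5 * 5.3107e-21
= 1.8587e-20 J
= 0.116 eV

0.116


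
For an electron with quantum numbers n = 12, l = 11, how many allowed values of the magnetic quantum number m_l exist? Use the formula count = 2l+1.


m_l ranges from -l to +l in integer steps
So m_l goes from -11 to +11
Count = 2l + 1 = 2*11 + 1
= 23

23


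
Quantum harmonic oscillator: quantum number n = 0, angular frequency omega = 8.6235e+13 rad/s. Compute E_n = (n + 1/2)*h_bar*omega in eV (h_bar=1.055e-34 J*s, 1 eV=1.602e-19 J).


E = (n + 1/2) * h_bar * omega
= (0 + 0.5) * 1.055e-34 * 8.6235e+13
= 0.5 * 9.0978e-21
= 4.5489e-21 J
= 0.0284 eV

0.0284


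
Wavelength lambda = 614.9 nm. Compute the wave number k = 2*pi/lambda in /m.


k = 2 * pi / lambda
= 6.2832 / (614.9e-9)
= 6.2832 / 6.1490e-07
= 1.0218e+07 /m

1.0218e+07


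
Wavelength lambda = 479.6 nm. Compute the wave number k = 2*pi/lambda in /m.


k = 2 * pi / lambda
= 6.2832 / (479.6e-9)
= 6.2832 / 4.7960e-07
= 1.3101e+07 /m

1.3101e+07


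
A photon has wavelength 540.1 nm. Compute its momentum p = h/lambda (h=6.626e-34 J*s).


p = h / lambda
= 6.626e-34 / (540.1e-9)
= 6.626e-34 / 5.4010e-07
= 1.2268e-27 kg*m/s

1.2268e-27


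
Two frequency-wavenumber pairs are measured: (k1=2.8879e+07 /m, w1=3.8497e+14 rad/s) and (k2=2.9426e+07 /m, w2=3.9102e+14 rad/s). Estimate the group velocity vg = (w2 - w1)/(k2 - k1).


vg = (w2 - w1) / (k2 - k1)
= (3.9102e+14 - 3.8497e+14) / (2.9426e+07 - 2.8879e+07)
= 6.0500e+12 / 5.4700e+05
= 1.1060e+07 m/s

1.1060e+07


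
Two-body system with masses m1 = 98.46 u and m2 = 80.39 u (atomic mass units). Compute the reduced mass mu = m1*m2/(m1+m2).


mu = m1 * m2 / (m1 + m2)
= 98.46 * 80.39 / (98.46 + 80.39)
= 7915.1994 / 178.85
= 44.2561 u

44.2561


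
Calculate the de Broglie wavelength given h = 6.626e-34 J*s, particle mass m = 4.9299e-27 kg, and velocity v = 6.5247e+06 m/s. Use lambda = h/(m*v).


lambda = h / (m * v)
= 6.626e-34 / (4.9299e-27 * 6.5247e+06)
= 6.626e-34 / 3.2166e-20
= 2.0599e-14 m

2.0599e-14


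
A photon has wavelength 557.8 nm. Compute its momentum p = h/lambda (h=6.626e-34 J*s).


p = h / lambda
= 6.626e-34 / (557.8e-9)
= 6.626e-34 / 5.5780e-07
= 1.1879e-27 kg*m/s

1.1879e-27


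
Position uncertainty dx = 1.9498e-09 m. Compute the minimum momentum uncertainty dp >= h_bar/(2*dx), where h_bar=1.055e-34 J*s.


dp = h_bar / (2 * dx)
= 1.055e-34 / (2 * 1.9498e-09)
= 1.055e-34 / 3.8996e-09
= 2.7054e-26 kg*m/s

2.7054e-26


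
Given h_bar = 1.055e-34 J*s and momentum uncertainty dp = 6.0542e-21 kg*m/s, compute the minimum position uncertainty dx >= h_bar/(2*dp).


dx = h_bar / (2 * dp)
= 1.055e-34 / (2 * 6.0542e-21)
= 1.055e-34 / 1.2108e-20
= 8.7130e-15 m

8.7130e-15
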